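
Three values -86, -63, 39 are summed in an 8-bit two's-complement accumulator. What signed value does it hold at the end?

-110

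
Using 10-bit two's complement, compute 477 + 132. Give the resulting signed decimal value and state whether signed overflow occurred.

477 → 0111011101
132 → 0010000100
  0111011101
+ 0010000100
= 1001100001
Result 1001100001: MSB = 1 → 609 − 1024 = -415.
Both addends are non-negative but the stored result is negative: signed overflow. The true value 477 + 132 = 609 lies outside [-512, 511].

-415; overflow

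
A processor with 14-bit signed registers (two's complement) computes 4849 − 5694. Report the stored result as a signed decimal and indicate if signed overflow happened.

-845; no overflow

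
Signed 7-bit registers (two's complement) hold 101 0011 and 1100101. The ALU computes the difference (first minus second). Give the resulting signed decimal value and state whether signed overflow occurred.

-18; no overflow

101 0011 → 1010011 = -45 (signed)
1100101 = -27 (signed)
Subtract via negate-and-add: invert 1100101 + 1 = 0011011 (i.e. 27).
  1010011
+ 0011011
= 1101110
Result 1101110: MSB = 1 → 110 − 128 = -18.
Addends (after negating the subtrahend) have opposite signs, so signed overflow cannot occur.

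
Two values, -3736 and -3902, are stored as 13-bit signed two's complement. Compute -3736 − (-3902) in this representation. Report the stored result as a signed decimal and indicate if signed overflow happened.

166; no overflow

-3736 → 1000101101000
-3902 → 1000011000010
Subtract via negate-and-add: invert 1000011000010 + 1 = 0111100111110 (i.e. 3902).
  1000101101000
+ 0111100111110
= 0000010100110  (discard carry-out 1)
Result 0000010100110: MSB = 0 → value 166.
Addends (after negating the subtrahend) have opposite signs, so signed overflow cannot occur.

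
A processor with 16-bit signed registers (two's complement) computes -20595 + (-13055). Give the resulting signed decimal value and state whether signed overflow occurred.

-20595 → 1010111110001101
-13055 → 1100110100000001
  1010111110001101
+ 1100110100000001
= 0111110010001110  (discard carry-out 1)
Result 0111110010001110: MSB = 0 → value 31886.
Both addends are negative but the stored result is non-negative: signed overflow. The true value -20595 + (-13055) = -33650 lies outside [-32768, 32767].

31886; overflow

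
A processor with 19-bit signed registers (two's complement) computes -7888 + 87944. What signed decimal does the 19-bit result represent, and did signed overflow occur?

-7888 → 1111110000100110000
87944 → 0010101011110001000
  1111110000100110000
+ 0010101011110001000
= 0010011100010111000  (discard carry-out 1)
Result 0010011100010111000: MSB = 0 → value 80056.
Addends have opposite signs, so signed overflow cannot occur.

80056; no overflow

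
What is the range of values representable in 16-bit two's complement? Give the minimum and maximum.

min = -32768, max = 32767

Minimum: −2^15 = -32768.
Maximum: 2^15 − 1 = 32767.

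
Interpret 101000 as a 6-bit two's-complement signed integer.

-24

MSB is 1, so the value is negative.
Unsigned reading: 40. Subtract 2^6 = 64: 40 − 64 = -24.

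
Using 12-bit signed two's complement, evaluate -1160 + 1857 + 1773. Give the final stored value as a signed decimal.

-1160 + 1857 = 697 (001010111001)
697 + 1773 = 2470 → wraps to -1626 (100110100110)

-1626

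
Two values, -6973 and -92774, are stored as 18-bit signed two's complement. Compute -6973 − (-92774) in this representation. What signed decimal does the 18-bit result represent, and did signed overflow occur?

-6973 → 111110010011000011
-92774 → 101001010110011010
Subtract via negate-and-add: invert 101001010110011010 + 1 = 010110101001100110 (i.e. 92774).
  111110010011000011
+ 010110101001100110
= 010100111100101001  (discard carry-out 1)
Result 010100111100101001: MSB = 0 → value 85801.
Addends (after negating the subtrahend) have opposite signs, so signed overflow cannot occur.

85801; no overflow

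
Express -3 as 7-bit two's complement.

1111101

|-3| = 3 = 0000011 in 7 bits.
Invert the bits: 1111100. Add 1: 1111101.
Check: 1111101 reads as 125 − 128 = -3.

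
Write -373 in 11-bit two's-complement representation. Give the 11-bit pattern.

11010001011

|-373| = 373 = 00101110101 in 11 bits.
Invert the bits: 11010001010. Add 1: 11010001011.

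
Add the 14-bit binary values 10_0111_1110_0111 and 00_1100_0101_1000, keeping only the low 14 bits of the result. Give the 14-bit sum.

  10011111100111
+ 00110001011000
= 11010000111111

11010000111111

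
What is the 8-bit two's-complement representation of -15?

|-15| = 15 = 00001111 in 8 bits.
Invert the bits: 11110000. Add 1: 11110001.

11110001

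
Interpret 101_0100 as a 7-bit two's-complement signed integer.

MSB is 1, so the value is negative.
Unsigned reading: 84. Subtract 2^7 = 128: 84 − 128 = -44.

-44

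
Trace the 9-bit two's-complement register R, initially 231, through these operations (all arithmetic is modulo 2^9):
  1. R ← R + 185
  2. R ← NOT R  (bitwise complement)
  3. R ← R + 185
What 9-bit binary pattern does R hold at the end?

Start: R = 231 = 011100111.
R = 231 + 185 = 416; wraps to -96 = 110100000
R = NOT 110100000 = 001011111 = 95
R = 95 + 185 = 280; wraps to -232 = 100011000

100011000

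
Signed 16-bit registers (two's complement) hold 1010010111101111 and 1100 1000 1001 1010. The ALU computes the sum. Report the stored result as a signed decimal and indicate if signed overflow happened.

28297; overflow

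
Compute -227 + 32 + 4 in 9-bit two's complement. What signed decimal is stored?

-227 + 32 = -195 (100111101)
-195 + 4 = -191 (101000001)

-191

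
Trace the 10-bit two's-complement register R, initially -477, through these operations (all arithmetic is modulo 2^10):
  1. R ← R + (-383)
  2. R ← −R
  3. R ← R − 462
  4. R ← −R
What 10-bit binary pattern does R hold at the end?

1001110010

Start: R = -477 = 1000100011.
R = -477 + (-383) = -860; wraps to 164 = 0010100100
R = −(164) = -164 = 1101011100
R = -164 − 462 = -626; wraps to 398 = 0110001110
R = −(398) = -398 = 1001110010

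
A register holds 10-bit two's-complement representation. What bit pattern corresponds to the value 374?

0101110110

374 is non-negative, so write it directly in 10 bits: 0101110110.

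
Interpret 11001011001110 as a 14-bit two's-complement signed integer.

-3378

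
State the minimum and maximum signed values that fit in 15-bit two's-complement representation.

min = -16384, max = 16383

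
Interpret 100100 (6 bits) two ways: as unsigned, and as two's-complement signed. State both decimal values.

Unsigned: 100100 = 36.
Signed: MSB=1 → 36 − 64 = -28.

unsigned = 36, signed = -28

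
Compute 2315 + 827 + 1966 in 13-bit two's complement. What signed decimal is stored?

2315 + 827 = 3142 (0110001000110)
3142 + 1966 = 5108 → wraps to -3084 (1001111110100)

-3084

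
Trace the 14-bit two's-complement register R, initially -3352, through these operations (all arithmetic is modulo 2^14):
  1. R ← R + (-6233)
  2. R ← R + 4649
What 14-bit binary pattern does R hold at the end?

Start: R = -3352 = 11001011101000.
R = -3352 + (-6233) = -9585; wraps to 6799 = 01101010001111
R = 6799 + 4649 = 11448; wraps to -4936 = 10110010111000

10110010111000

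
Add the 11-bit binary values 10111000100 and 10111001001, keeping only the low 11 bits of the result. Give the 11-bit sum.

01110001101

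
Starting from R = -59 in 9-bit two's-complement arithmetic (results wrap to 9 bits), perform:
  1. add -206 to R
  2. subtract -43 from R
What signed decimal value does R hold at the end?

Start: R = -59 = 111000101.
R = -59 + (-206) = -265; wraps to 247 = 011110111
R = 247 − (-43) = 290; wraps to -222 = 100100010

-222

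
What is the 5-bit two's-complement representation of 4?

4 is non-negative, so write it directly in 5 bits: 00100.

00100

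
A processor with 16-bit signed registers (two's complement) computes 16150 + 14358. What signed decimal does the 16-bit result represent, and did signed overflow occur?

30508; no overflow

16150 → 0011111100010110
14358 → 0011100000010110
  0011111100010110
+ 0011100000010110
= 0111011100101100
Result 0111011100101100: MSB = 0 → value 30508.
Both addends are non-negative and so is the stored result: no signed overflow.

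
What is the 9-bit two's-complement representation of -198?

100111010

|-198| = 198 = 011000110 in 9 bits.
Invert the bits: 100111001. Add 1: 100111010.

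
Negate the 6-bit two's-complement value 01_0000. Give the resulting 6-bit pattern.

110000

Invert: 101111. Add 1: 110000.
Check: 010000 = 16, 110000 = -16.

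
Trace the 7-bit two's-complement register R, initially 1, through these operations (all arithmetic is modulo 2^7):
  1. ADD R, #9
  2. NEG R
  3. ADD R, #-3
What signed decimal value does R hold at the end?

-13

Start: R = 1 = 0000001.
R = 1 + 9 = 10 = 0001010
R = −(10) = -10 = 1110110
R = -10 + (-3) = -13 = 1110011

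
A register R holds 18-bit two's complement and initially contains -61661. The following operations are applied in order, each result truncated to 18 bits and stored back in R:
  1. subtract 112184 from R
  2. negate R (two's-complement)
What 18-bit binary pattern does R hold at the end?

101010011100010101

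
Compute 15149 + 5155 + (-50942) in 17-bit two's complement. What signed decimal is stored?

15149 + 5155 = 20304 (00100111101010000)
20304 + (-50942) = -30638 (11000100001010010)

-30638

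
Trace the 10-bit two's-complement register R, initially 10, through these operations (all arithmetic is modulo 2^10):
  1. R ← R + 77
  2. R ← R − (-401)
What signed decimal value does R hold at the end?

488

Start: R = 10 = 0000001010.
R = 10 + 77 = 87 = 0001010111
R = 87 − (-401) = 488 = 0111101000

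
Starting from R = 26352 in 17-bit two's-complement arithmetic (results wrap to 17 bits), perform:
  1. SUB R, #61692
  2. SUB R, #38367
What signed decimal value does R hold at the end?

57365

Start: R = 26352 = 00110011011110000.
R = 26352 − 61692 = -35340 = 10111010111110100
R = -35340 − 38367 = -73707; wraps to 57365 = 01110000000010101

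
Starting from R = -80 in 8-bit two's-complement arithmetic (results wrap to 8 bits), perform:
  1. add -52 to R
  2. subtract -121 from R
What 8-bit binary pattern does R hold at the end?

Start: R = -80 = 10110000.
R = -80 + (-52) = -132; wraps to 124 = 01111100
R = 124 − (-121) = 245; wraps to -11 = 11110101

11110101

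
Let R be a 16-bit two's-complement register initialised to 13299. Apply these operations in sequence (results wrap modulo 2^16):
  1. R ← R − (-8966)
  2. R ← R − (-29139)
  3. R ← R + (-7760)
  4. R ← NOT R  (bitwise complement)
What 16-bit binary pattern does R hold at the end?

0101010110000011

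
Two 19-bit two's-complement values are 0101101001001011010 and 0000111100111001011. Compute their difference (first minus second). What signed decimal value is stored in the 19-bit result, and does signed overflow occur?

153743; no overflow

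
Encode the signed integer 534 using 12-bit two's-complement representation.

001000010110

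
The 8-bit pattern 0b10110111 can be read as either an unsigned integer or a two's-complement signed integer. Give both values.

Unsigned: 10110111 = 183.
Signed: MSB=1 → 183 − 256 = -73.

unsigned = 183, signed = -73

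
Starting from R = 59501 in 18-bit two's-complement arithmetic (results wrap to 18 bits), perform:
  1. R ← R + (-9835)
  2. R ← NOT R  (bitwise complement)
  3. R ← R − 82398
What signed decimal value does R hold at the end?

130079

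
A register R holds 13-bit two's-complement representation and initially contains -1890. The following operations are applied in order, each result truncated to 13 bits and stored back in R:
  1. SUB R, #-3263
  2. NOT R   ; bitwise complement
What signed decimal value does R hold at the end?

Start: R = -1890 = 1100010011110.
R = -1890 − (-3263) = 1373 = 0010101011101
R = NOT 0010101011101 = 1101010100010 = -1374

-1374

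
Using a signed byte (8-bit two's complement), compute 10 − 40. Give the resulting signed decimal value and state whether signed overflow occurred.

-30; no overflow

10 → 00001010
40 → 00101000
Subtract via negate-and-add: invert 00101000 + 1 = 11011000 (i.e. -40).
  00001010
+ 11011000
= 11100010
Result 11100010: MSB = 1 → 226 − 256 = -30.
Addends (after negating the subtrahend) have opposite signs, so signed overflow cannot occur.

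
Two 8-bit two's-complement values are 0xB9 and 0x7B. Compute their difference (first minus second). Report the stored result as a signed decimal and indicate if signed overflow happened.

62; overflow

0xB9 = 10111001 = -71 (signed)
0x7B = 01111011 = 123 (signed)
Subtract via negate-and-add: invert 01111011 + 1 = 10000101 (i.e. -123).
  10111001
+ 10000101
= 00111110  (discard carry-out 1)
Result 00111110: MSB = 0 → value 62.
Both addends (after negating the subtrahend) are negative but the stored result is non-negative: signed overflow. The true value -71 − 123 = -194 lies outside [-128, 127].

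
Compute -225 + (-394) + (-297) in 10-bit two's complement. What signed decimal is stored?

-225 + (-394) = -619 → wraps to 405 (0110010101)
405 + (-297) = 108 (0001101100)

108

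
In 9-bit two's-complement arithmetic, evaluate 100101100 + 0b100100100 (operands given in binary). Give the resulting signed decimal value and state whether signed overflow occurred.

100101100 = -212 (signed)
0b100100100 → 100100100 = -220 (signed)
  100101100
+ 100100100
= 001010000  (discard carry-out 1)
Result 001010000: MSB = 0 → value 80.
Both addends are negative but the stored result is non-negative: signed overflow. The true value -212 + (-220) = -432 lies outside [-256, 255].

80; overflow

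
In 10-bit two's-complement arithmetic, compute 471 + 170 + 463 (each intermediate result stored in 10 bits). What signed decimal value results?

471 + 170 = 641 → wraps to -383 (1010000001)
-383 + 463 = 80 (0001010000)

80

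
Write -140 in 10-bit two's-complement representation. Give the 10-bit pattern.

1101110100

|-140| = 140 = 0010001100 in 10 bits.
Invert the bits: 1101110011. Add 1: 1101110100.
Check: 1101110100 reads as 884 − 1024 = -140.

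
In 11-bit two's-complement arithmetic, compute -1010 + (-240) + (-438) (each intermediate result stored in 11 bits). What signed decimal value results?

360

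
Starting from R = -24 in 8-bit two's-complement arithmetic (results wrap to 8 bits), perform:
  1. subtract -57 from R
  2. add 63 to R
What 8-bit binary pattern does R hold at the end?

01100000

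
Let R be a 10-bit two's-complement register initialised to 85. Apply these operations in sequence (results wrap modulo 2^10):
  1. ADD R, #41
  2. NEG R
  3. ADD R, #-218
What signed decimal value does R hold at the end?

Start: R = 85 = 0001010101.
R = 85 + 41 = 126 = 0001111110
R = −(126) = -126 = 1110000010
R = -126 + (-218) = -344 = 1010101000

-344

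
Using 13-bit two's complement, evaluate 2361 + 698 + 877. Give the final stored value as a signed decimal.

3936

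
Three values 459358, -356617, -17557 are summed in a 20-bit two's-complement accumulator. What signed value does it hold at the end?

459358 + (-356617) = 102741 (00011001000101010101)
102741 + (-17557) = 85184 (00010100110011000000)

85184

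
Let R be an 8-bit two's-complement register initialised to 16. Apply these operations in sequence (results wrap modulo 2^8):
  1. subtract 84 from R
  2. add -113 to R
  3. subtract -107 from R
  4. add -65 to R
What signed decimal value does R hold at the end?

Start: R = 16 = 00010000.
R = 16 − 84 = -68 = 10111100
R = -68 + (-113) = -181; wraps to 75 = 01001011
R = 75 − (-107) = 182; wraps to -74 = 10110110
R = -74 + (-65) = -139; wraps to 117 = 01110101

117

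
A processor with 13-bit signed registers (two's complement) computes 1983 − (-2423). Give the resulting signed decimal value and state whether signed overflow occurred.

-3786; overflow

1983 → 0011110111111
-2423 → 1011010001001
Subtract via negate-and-add: invert 1011010001001 + 1 = 0100101110111 (i.e. 2423).
  0011110111111
+ 0100101110111
= 1000100110110
Result 1000100110110: MSB = 1 → 4406 − 8192 = -3786.
Both addends (after negating the subtrahend) are non-negative but the stored result is negative: signed overflow. The true value 1983 − (-2423) = 4406 lies outside [-4096, 4095].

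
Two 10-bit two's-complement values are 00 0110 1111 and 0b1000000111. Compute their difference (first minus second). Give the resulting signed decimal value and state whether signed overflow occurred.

00 0110 1111 → 0001101111 = 111 (signed)
0b1000000111 → 1000000111 = -505 (signed)
Subtract via negate-and-add: invert 1000000111 + 1 = 0111111001 (i.e. 505).
  0001101111
+ 0111111001
= 1001101000
Result 1001101000: MSB = 1 → 616 − 1024 = -408.
Both addends (after negating the subtrahend) are non-negative but the stored result is negative: signed overflow. The true value 111 − (-505) = 616 lies outside [-512, 511].

-408; overflow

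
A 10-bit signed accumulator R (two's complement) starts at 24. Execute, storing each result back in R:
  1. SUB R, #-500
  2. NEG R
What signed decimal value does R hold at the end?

500

Start: R = 24 = 0000011000.
R = 24 − (-500) = 524; wraps to -500 = 1000001100
R = −(-500) = 500 = 0111110100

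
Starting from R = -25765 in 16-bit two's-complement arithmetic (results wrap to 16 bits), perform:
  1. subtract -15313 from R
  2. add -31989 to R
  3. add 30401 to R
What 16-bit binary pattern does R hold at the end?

1101000011111000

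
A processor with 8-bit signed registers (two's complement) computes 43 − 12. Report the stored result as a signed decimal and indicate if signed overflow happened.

43 → 00101011
12 → 00001100
Subtract via negate-and-add: invert 00001100 + 1 = 11110100 (i.e. -12).
  00101011
+ 11110100
= 00011111  (discard carry-out 1)
Result 00011111: MSB = 0 → value 31.
Addends (after negating the subtrahend) have opposite signs, so signed overflow cannot occur.

31; no overflow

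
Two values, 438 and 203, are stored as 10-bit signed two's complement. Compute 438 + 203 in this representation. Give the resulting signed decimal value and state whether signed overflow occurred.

438 → 0110110110
203 → 0011001011
  0110110110
+ 0011001011
= 1010000001
Result 1010000001: MSB = 1 → 641 − 1024 = -383.
Both addends are non-negative but the stored result is negative: signed overflow. The true value 438 + 203 = 641 lies outside [-512, 511].

-383; overflow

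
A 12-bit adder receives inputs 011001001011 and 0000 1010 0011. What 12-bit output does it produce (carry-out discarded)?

011011101110

  011001001011
+ 000010100011
= 011011101110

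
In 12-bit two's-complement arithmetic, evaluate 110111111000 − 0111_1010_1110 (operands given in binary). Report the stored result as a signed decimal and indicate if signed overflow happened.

1610; overflow

110111111000 = -520 (signed)
0111_1010_1110 → 011110101110 = 1966 (signed)
Subtract via negate-and-add: invert 011110101110 + 1 = 100001010010 (i.e. -1966).
  110111111000
+ 100001010010
= 011001001010  (discard carry-out 1)
Result 011001001010: MSB = 0 → value 1610.
Both addends (after negating the subtrahend) are negative but the stored result is non-negative: signed overflow. The true value -520 − 1966 = -2486 lies outside [-2048, 2047].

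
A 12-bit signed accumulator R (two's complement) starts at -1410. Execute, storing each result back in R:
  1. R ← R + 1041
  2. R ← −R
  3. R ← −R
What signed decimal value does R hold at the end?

-369

Start: R = -1410 = 101001111110.
R = -1410 + 1041 = -369 = 111010001111
R = −(-369) = 369 = 000101110001
R = −(369) = -369 = 111010001111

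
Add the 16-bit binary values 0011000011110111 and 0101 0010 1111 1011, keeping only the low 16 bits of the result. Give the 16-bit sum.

1000001111110010

  0011000011110111
+ 0101001011111011
= 1000001111110010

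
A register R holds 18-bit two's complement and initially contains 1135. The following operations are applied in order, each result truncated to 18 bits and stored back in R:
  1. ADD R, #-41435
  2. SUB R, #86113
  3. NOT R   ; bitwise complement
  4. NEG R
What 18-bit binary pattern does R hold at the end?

Start: R = 1135 = 000000010001101111.
R = 1135 + (-41435) = -40300 = 110110001010010100
R = -40300 − 86113 = -126413 = 100001001000110011
R = NOT 100001001000110011 = 011110110111001100 = 126412
R = −(126412) = -126412 = 100001001000110100

100001001000110100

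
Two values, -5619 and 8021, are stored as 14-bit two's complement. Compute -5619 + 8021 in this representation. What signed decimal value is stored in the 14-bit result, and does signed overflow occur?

2402; no overflow

-5619 → 10101000001101
8021 → 01111101010101
  10101000001101
+ 01111101010101
= 00100101100010  (discard carry-out 1)
Result 00100101100010: MSB = 0 → value 2402.
Addends have opposite signs, so signed overflow cannot occur.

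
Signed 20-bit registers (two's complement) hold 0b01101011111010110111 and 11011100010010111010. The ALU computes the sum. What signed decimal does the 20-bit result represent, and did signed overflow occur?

295793; no overflow

0b01101011111010110111 → 01101011111010110111 = 442039 (signed)
11011100010010111010 = -146246 (signed)
  01101011111010110111
+ 11011100010010111010
= 01001000001101110001  (discard carry-out 1)
Result 01001000001101110001: MSB = 0 → value 295793.
Addends have opposite signs, so signed overflow cannot occur.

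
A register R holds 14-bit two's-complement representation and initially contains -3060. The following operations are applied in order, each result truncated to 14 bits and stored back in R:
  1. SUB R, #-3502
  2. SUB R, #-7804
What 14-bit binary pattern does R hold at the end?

Start: R = -3060 = 11010000001100.
R = -3060 − (-3502) = 442 = 00000110111010
R = 442 − (-7804) = 8246; wraps to -8138 = 10000000110110

10000000110110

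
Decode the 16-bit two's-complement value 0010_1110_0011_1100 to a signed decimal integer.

11836

MSB is 0, so the value is non-negative: 0010111000111100 = 11836.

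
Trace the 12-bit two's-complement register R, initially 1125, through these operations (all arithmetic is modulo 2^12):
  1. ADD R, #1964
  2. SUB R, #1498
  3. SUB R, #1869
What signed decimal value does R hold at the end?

-278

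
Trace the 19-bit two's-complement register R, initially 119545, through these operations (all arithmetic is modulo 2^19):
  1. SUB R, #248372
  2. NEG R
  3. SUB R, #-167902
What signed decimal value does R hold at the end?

Start: R = 119545 = 0011101001011111001.
R = 119545 − 248372 = -128827 = 1100000100011000101
R = −(-128827) = 128827 = 0011111011100111011
R = 128827 − (-167902) = 296729; wraps to -227559 = 1001000011100011001

-227559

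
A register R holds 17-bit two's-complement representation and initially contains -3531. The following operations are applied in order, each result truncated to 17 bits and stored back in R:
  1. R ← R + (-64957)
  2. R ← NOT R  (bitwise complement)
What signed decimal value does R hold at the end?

Start: R = -3531 = 11111001000110101.
R = -3531 + (-64957) = -68488; wraps to 62584 = 01111010001111000
R = NOT 01111010001111000 = 10000101110000111 = -62585

-62585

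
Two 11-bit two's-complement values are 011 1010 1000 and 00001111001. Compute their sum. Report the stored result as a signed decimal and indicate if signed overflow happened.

011 1010 1000 → 01110101000 = 936 (signed)
00001111001 = 121 (signed)
  01110101000
+ 00001111001
= 10000100001
Result 10000100001: MSB = 1 → 1057 − 2048 = -991.
Both addends are non-negative but the stored result is negative: signed overflow. The true value 936 + 121 = 1057 lies outside [-1024, 1023].

-991; overflow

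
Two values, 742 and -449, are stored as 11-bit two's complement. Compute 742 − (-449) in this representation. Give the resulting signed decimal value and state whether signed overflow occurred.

742 → 01011100110
-449 → 11000111111
Subtract via negate-and-add: invert 11000111111 + 1 = 00111000001 (i.e. 449).
  01011100110
+ 00111000001
= 10010100111
Result 10010100111: MSB = 1 → 1191 − 2048 = -857.
Both addends (after negating the subtrahend) are non-negative but the stored result is negative: signed overflow. The true value 742 − (-449) = 1191 lies outside [-1024, 1023].

-857; overflow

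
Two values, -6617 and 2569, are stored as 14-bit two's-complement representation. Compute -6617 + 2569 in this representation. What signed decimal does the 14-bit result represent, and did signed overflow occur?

-4048; no overflow

-6617 → 10011000100111
2569 → 00101000001001
  10011000100111
+ 00101000001001
= 11000000110000
Result 11000000110000: MSB = 1 → 12336 − 16384 = -4048.
Addends have opposite signs, so signed overflow cannot occur.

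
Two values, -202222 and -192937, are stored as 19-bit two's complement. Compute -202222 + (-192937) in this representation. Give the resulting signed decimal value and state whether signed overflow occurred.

129129; overflow

-202222 → 1001110101000010010
-192937 → 1010000111001010111
  1001110101000010010
+ 1010000111001010111
= 0011111100001101001  (discard carry-out 1)
Result 0011111100001101001: MSB = 0 → value 129129.
Both addends are negative but the stored result is non-negative: signed overflow. The true value -202222 + (-192937) = -395159 lies outside [-262144, 262143].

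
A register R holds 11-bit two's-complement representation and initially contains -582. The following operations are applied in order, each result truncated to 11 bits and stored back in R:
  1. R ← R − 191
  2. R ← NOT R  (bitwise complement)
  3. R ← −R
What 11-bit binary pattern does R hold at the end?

10011111100

Start: R = -582 = 10110111010.
R = -582 − 191 = -773 = 10011111011
R = NOT 10011111011 = 01100000100 = 772
R = −(772) = -772 = 10011111100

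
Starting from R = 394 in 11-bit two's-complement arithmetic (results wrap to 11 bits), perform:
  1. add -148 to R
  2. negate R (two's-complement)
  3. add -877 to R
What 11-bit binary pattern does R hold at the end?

01110011101

Start: R = 394 = 00110001010.
R = 394 + (-148) = 246 = 00011110110
R = −(246) = -246 = 11100001010
R = -246 + (-877) = -1123; wraps to 925 = 01110011101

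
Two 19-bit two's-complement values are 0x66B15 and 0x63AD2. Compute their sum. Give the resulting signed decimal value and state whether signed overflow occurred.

0x66B15 = 1100110101100010101 = -103659 (signed)
0x63AD2 = 1100011101011010010 = -116014 (signed)
  1100110101100010101
+ 1100011101011010010
= 1001010010111100111  (discard carry-out 1)
Result 1001010010111100111: MSB = 1 → 304615 − 524288 = -219673.
Both addends are negative and so is the stored result: no signed overflow.

-219673; no overflow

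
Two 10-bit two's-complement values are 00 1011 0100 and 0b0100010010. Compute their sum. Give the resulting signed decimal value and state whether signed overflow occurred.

00 1011 0100 → 0010110100 = 180 (signed)
0b0100010010 → 0100010010 = 274 (signed)
  0010110100
+ 0100010010
= 0111000110
Result 0111000110: MSB = 0 → value 454.
Both addends are non-negative and so is the stored result: no signed overflow.

454; no overflow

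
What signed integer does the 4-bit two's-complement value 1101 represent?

MSB is 1, so the value is negative.
Unsigned reading: 13. Subtract 2^4 = 16: 13 − 16 = -3.

-3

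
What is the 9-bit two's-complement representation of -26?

111100110

|-26| = 26 = 000011010 in 9 bits.
Invert the bits: 111100101. Add 1: 111100110.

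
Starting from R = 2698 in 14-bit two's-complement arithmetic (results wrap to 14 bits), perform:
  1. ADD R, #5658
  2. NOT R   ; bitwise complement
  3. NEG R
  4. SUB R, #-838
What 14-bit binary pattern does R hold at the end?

Start: R = 2698 = 00101010001010.
R = 2698 + 5658 = 8356; wraps to -8028 = 10000010100100
R = NOT 10000010100100 = 01111101011011 = 8027
R = −(8027) = -8027 = 10000010100101
R = -8027 − (-838) = -7189 = 10001111101011

10001111101011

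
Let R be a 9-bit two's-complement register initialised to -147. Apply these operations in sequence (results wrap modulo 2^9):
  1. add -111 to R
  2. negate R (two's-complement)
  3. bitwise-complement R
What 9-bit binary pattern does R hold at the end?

Start: R = -147 = 101101101.
R = -147 + (-111) = -258; wraps to 254 = 011111110
R = −(254) = -254 = 100000010
R = NOT 100000010 = 011111101 = 253

011111101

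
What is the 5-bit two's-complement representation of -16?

10000

|-16| = 16 = 10000 in 5 bits.
Invert the bits: 01111. Add 1: 10000.
Check: 10000 reads as 16 − 32 = -16.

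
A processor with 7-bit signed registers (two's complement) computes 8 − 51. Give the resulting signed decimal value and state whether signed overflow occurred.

8 → 0001000
51 → 0110011
Subtract via negate-and-add: invert 0110011 + 1 = 1001101 (i.e. -51).
  0001000
+ 1001101
= 1010101
Result 1010101: MSB = 1 → 85 − 128 = -43.
Addends (after negating the subtrahend) have opposite signs, so signed overflow cannot occur.

-43; no overflow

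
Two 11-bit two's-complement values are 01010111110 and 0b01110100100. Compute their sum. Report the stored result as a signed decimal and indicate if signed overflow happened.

01010111110 = 702 (signed)
0b01110100100 → 01110100100 = 932 (signed)
  01010111110
+ 01110100100
= 11001100010
Result 11001100010: MSB = 1 → 1634 − 2048 = -414.
Both addends are non-negative but the stored result is negative: signed overflow. The true value 702 + 932 = 1634 lies outside [-1024, 1023].

-414; overflow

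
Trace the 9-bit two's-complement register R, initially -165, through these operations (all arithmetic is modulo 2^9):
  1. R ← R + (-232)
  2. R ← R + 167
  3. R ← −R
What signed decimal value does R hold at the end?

230

Start: R = -165 = 101011011.
R = -165 + (-232) = -397; wraps to 115 = 001110011
R = 115 + 167 = 282; wraps to -230 = 100011010
R = −(-230) = 230 = 011100110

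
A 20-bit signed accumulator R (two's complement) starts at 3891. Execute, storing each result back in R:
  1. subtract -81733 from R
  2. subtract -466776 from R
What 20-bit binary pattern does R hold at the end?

10000110110111010000

Start: R = 3891 = 00000000111100110011.
R = 3891 − (-81733) = 85624 = 00010100111001111000
R = 85624 − (-466776) = 552400; wraps to -496176 = 10000110110111010000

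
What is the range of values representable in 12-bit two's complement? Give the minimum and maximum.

Minimum: −2^11 = -2048.
Maximum: 2^11 − 1 = 2047.

min = -2048, max = 2047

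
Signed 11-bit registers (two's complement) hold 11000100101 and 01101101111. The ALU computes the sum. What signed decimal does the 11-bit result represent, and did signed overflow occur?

404; no overflow

11000100101 = -475 (signed)
01101101111 = 879 (signed)
  11000100101
+ 01101101111
= 00110010100  (discard carry-out 1)
Result 00110010100: MSB = 0 → value 404.
Addends have opposite signs, so signed overflow cannot occur.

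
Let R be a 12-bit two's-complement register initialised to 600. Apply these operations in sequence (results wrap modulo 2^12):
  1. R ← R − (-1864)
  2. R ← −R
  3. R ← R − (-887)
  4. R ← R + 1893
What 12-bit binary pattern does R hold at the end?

Start: R = 600 = 001001011000.
R = 600 − (-1864) = 2464; wraps to -1632 = 100110100000
R = −(-1632) = 1632 = 011001100000
R = 1632 − (-887) = 2519; wraps to -1577 = 100111010111
R = -1577 + 1893 = 316 = 000100111100

000100111100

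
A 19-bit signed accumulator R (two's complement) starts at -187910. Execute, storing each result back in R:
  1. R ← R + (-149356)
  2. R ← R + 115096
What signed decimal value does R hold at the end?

-222170

Start: R = -187910 = 1010010000111111010.
R = -187910 + (-149356) = -337266; wraps to 187022 = 0101101101010001110
R = 187022 + 115096 = 302118; wraps to -222170 = 1001001110000100110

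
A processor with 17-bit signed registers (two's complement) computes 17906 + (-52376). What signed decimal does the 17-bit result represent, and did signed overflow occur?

17906 → 00100010111110010
-52376 → 10011001101101000
  00100010111110010
+ 10011001101101000
= 10111100101011010
Result 10111100101011010: MSB = 1 → 96602 − 131072 = -34470.
Addends have opposite signs, so signed overflow cannot occur.

-34470; no overflow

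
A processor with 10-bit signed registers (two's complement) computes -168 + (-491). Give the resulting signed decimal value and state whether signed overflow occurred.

365; overflow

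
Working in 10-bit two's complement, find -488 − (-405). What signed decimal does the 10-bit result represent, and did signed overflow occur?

-83; no overflow

-488 → 1000011000
-405 → 1001101011
Subtract via negate-and-add: invert 1001101011 + 1 = 0110010101 (i.e. 405).
  1000011000
+ 0110010101
= 1110101101
Result 1110101101: MSB = 1 → 941 − 1024 = -83.
Addends (after negating the subtrahend) have opposite signs, so signed overflow cannot occur.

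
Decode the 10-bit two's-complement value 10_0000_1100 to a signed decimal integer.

MSB is 1, so the value is negative.
Invert: 0111110011. Add 1: 0111110100 = 500. So the value is −500.

-500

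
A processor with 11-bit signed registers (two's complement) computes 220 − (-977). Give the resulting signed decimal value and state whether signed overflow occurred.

-851; overflow

220 → 00011011100
-977 → 10000101111
Subtract via negate-and-add: invert 10000101111 + 1 = 01111010001 (i.e. 977).
  00011011100
+ 01111010001
= 10010101101
Result 10010101101: MSB = 1 → 1197 − 2048 = -851.
Both addends (after negating the subtrahend) are non-negative but the stored result is negative: signed overflow. The true value 220 − (-977) = 1197 lies outside [-1024, 1023].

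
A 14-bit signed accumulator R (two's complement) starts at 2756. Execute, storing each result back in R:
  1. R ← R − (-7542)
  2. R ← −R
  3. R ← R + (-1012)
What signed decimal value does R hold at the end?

5074

Start: R = 2756 = 00101011000100.
R = 2756 − (-7542) = 10298; wraps to -6086 = 10100000111010
R = −(-6086) = 6086 = 01011111000110
R = 6086 + (-1012) = 5074 = 01001111010010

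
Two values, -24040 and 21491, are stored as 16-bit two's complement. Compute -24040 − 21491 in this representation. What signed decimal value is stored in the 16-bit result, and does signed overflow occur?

20005; overflow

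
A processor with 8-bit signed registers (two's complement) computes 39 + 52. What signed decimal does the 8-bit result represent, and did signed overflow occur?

91; no overflow

39 → 00100111
52 → 00110100
  00100111
+ 00110100
= 01011011
Result 01011011: MSB = 0 → value 91.
Both addends are non-negative and so is the stored result: no signed overflow.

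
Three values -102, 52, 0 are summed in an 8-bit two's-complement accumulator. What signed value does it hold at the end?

-50

-102 + 52 = -50 (11001110)
-50 + 0 = -50 (11001110)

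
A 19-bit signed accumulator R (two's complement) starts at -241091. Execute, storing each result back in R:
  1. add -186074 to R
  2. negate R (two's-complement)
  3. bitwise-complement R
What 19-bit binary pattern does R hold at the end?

0010111101101100010

Start: R = -241091 = 1000101001000111101.
R = -241091 + (-186074) = -427165; wraps to 97123 = 0010111101101100011
R = −(97123) = -97123 = 1101000010010011101
R = NOT 1101000010010011101 = 0010111101101100010 = 97122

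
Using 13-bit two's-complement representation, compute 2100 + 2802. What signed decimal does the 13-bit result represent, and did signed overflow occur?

2100 → 0100000110100
2802 → 0101011110010
  0100000110100
+ 0101011110010
= 1001100100110
Result 1001100100110: MSB = 1 → 4902 − 8192 = -3290.
Both addends are non-negative but the stored result is negative: signed overflow. The true value 2100 + 2802 = 4902 lies outside [-4096, 4095].

-3290; overflow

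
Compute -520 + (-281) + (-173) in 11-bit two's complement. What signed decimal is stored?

-520 + (-281) = -801 (10011011111)
-801 + (-173) = -974 (10000110010)

-974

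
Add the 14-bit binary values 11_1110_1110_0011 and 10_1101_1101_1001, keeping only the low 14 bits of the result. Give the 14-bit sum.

  11111011100011
+ 10110111011001
= 10110010111100  (discard carry-out 1)

10110010111100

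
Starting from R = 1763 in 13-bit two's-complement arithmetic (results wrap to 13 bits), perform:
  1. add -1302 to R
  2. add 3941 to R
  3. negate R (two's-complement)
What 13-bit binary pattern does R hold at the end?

0111011001110

Start: R = 1763 = 0011011100011.
R = 1763 + (-1302) = 461 = 0000111001101
R = 461 + 3941 = 4402; wraps to -3790 = 1000100110010
R = −(-3790) = 3790 = 0111011001110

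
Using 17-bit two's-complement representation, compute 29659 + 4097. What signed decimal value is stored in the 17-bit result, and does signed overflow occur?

29659 → 00111001111011011
4097 → 00001000000000001
  00111001111011011
+ 00001000000000001
= 01000001111011100
Result 01000001111011100: MSB = 0 → value 33756.
Both addends are non-negative and so is the stored result: no signed overflow.

33756; no overflow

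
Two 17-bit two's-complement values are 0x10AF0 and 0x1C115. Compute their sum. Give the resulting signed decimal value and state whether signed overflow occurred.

52229; overflow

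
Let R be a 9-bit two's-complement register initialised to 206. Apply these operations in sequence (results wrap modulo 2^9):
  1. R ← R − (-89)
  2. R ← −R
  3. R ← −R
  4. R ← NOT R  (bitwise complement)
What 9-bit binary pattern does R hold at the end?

011011000

Start: R = 206 = 011001110.
R = 206 − (-89) = 295; wraps to -217 = 100100111
R = −(-217) = 217 = 011011001
R = −(217) = -217 = 100100111
R = NOT 100100111 = 011011000 = 216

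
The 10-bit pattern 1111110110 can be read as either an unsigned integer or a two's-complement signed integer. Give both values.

unsigned = 1014, signed = -10

Unsigned: 1111110110 = 1014.
Signed: MSB=1 → 1014 − 1024 = -10.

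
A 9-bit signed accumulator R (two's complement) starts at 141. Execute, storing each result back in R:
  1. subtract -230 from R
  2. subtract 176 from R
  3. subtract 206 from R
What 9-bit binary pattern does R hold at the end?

111110101

Start: R = 141 = 010001101.
R = 141 − (-230) = 371; wraps to -141 = 101110011
R = -141 − 176 = -317; wraps to 195 = 011000011
R = 195 − 206 = -11 = 111110101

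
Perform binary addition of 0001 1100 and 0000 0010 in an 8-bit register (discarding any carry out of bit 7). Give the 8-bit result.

  00011100
+ 00000010
= 00011110

00011110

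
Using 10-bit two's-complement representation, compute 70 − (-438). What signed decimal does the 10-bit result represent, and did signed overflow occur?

70 → 0001000110
-438 → 1001001010
Subtract via negate-and-add: invert 1001001010 + 1 = 0110110110 (i.e. 438).
  0001000110
+ 0110110110
= 0111111100
Result 0111111100: MSB = 0 → value 508.
Both addends (after negating the subtrahend) are non-negative and so is the stored result: no signed overflow.

508; no overflow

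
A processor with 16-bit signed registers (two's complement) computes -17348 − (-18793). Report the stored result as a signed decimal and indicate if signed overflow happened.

1445; no overflow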